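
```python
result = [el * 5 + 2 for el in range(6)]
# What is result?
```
Trace:
  el=0
  el=1
  el=2
  el=3
  el=4
  el=5
  result=[2, 7, 12, 17, 22, 27]

Final answer: [2, 7, 12, 17, 22, 27]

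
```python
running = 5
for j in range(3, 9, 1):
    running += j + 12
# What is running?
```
Trace:
  running=5
  running=20, j=3
  running=36, j=4
  running=53, j=5
  running=71, j=6
  running=90, j=7
  running=110, j=8

Final answer: 110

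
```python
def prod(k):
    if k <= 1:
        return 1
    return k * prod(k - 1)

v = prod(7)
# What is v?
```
Call trace:
prod(k=7)
  prod(k=6)
    prod(k=5)
      prod(k=4)
        prod(k=3)
          prod(k=2)
            prod(k=1)
            -> return 1
          -> return 2
        -> return 6
      -> return 24
    -> return 120
  -> return 720
-> return 5040

Final answer: 5040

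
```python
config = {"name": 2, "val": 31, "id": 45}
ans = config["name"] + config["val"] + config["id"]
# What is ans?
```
Trace:
  config={'name': 2, 'val': 31, 'id': 45}
  config={'name': 2, 'val': 31, 'id': 45}, ans=78

Final answer: 78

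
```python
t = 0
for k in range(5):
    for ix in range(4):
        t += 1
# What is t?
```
Trace:
  t=0
  t=1, k=0, ix=0
  t=2, k=0, ix=1
  t=3, k=0, ix=2
  t=4, k=0, ix=3
  t=5, k=1, ix=0
  t=6, k=1, ix=1
  t=7, k=1, ix=2
  t=8, k=1, ix=3
  t=9, k=2, ix=0
  t=10, k=2, ix=1
  t=11, k=2, ix=2
  t=12, k=2, ix=3
  t=13, k=3, ix=0
  t=14, k=3, ix=1
  t=15, k=3, ix=2
  t=16, k=3, ix=3
  t=17, k=4, ix=0
  t=18, k=4, ix=1
  t=19, k=4, ix=2
  t=20, k=4, ix=3

Final answer: 20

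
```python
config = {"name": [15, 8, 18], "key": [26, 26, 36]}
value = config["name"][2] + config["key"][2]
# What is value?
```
Trace:
  config={'name': [15, 8, 18], 'key': [26, 26, 36]}
  config={'name': [15, 8, 18], 'key': [26, 26, 36]}, value=54

Final answer: 54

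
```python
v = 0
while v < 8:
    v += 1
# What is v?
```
Trace:
  v=0
  v=1
  v=2
  v=3
  v=4
  v=5
  v=6
  v=7
  v=8

Final answer: 8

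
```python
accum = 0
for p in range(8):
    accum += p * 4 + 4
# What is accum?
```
Trace:
  accum=0
  accum=4, p=0
  accum=12, p=1
  accum=24, p=2
  accum=40, p=3
  accum=60, p=4
  accum=84, p=5
  accum=112, p=6
  accum=144, p=7

Final answer: 144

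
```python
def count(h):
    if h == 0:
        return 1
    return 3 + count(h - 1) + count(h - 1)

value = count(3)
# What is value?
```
Call trace (a repeated sub-call is expanded the first time; later identical calls just restate its return value):
count(h=3)
  count(h=2)
    count(h=1)
      count(h=0)
      -> return 1
      count(h=0)
      -> return 1
    -> return 5
    count(h=1) -> return 5  (same call as traced above)
  -> return 13
  count(h=2) -> return 13  (same call as traced above)
-> return 29

Final answer: 29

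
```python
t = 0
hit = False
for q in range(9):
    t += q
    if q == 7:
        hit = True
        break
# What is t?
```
Trace:
  t=0
  t=0, hit=False
  t=0, hit=False, q=0
  t=1, hit=False, q=1
  t=3, hit=False, q=2
  t=6, hit=False, q=3
  t=10, hit=False, q=4
  t=15, hit=False, q=5
  t=21, hit=False, q=6
  t=28, hit=True, q=7

Final answer: 28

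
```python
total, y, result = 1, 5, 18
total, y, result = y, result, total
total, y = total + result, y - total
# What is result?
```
Trace:
  total=1, y=5, result=18
  total=5, y=18, result=1
  total=6, y=13, result=1

Final answer: 1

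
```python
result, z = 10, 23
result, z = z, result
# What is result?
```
Trace:
  result=10, z=23
  result=23, z=10

Final answer: 23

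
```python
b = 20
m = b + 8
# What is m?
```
Trace:
  b=20
  b=20, m=28

Final answer: 28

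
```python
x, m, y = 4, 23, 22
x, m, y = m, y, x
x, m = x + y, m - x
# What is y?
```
Trace:
  x=4, m=23, y=22
  x=23, m=22, y=4
  x=27, m=-1, y=4

Final answer: 4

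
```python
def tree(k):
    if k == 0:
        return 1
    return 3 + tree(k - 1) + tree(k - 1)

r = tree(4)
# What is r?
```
Call trace (a repeated sub-call is expanded the first time; later identical calls just restate its return value):
tree(k=4)
  tree(k=3)
    tree(k=2)
      tree(k=1)
        tree(k=0)
        -> return 1
        tree(k=0)
        -> return 1
      -> return 5
      tree(k=1) -> return 5  (same call as traced above)
    -> return 13
    tree(k=2) -> return 13  (same call as traced above)
  -> return 29
  tree(k=3) -> return 29  (same call as traced above)
-> return 61

Final answer: 61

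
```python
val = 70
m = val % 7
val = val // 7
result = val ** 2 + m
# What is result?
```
Trace:
  val=70
  val=70, m=0
  val=10, m=0
  val=10, m=0, result=100

Final answer: 100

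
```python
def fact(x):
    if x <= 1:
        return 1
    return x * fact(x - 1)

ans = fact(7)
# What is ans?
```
Call trace:
fact(x=7)
  fact(x=6)
    fact(x=5)
      fact(x=4)
        fact(x=3)
          fact(x=2)
            fact(x=1)
            -> return 1
          -> return 2
        -> return 6
      -> return 24
    -> return 120
  -> return 720
-> return 5040

Final answer: 5040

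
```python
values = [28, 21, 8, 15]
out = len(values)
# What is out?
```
Trace:
  values=[28, 21, 8, 15]
  values=[28, 21, 8, 15], out=4

Final answer: 4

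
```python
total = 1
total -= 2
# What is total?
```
Trace:
  total=1
  total=-1

Final answer: -1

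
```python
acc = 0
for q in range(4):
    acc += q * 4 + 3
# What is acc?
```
Trace:
  acc=0
  acc=3, q=0
  acc=10, q=1
  acc=21, q=2
  acc=36, q=3

Final answer: 36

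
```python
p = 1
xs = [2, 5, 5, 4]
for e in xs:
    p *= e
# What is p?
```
Trace:
  p=1
  p=2, e=2
  p=10, e=5
  p=50, e=5
  p=200, e=4

Final answer: 200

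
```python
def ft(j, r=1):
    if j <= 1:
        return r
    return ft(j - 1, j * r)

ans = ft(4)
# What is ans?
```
Call trace:
ft(j=4, r=1)
  ft(j=3, r=4)
    ft(j=2, r=12)
      ft(j=1, r=24)
      -> return 24
    -> return 24
  -> return 24
-> return 24

Final answer: 24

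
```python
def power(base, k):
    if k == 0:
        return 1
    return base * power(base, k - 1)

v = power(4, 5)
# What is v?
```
Call trace:
power(base=4, k=5)
  power(base=4, k=4)
    power(base=4, k=3)
      power(base=4, k=2)
        power(base=4, k=1)
          power(base=4, k=0)
          -> return 1
        -> return 4
      -> return 16
    -> return 64
  -> return 256
-> return 1024

Final answer: 1024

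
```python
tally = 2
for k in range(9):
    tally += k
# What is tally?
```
Trace:
  tally=2
  tally=2, k=0
  tally=3, k=1
  tally=5, k=2
  tally=8, k=3
  tally=12, k=4
  tally=17, k=5
  tally=23, k=6
  tally=30, k=7
  tally=38, k=8

Final answer: 38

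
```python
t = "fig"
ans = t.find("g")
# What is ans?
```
Trace:
  t='fig'
  t='fig', ans=2

Final answer: 2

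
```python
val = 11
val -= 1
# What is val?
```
Trace:
  val=11
  val=10

Final answer: 10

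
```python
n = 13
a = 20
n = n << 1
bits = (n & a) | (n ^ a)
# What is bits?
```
Trace:
  n=13
  n=13, a=20
  n=26, a=20
  n=26, a=20, bits=30

Final answer: 30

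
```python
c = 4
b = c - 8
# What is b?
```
Trace:
  c=4
  c=4, b=-4

Final answer: -4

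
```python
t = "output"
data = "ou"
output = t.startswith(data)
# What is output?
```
Trace:
  t='output'
  t='output', data='ou'
  t='output', data='ou', output=True

Final answer: True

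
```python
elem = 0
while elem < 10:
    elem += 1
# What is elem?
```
Trace:
  elem=0
  elem=1
  elem=2
  elem=3
  elem=4
  elem=5
  elem=6
  elem=7
  elem=8
  elem=9
  elem=10

Final answer: 10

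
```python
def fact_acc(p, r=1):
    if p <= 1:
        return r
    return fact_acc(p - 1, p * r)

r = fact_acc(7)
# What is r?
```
Call trace:
fact_acc(p=7, r=1)
  fact_acc(p=6, r=7)
    fact_acc(p=5, r=42)
      fact_acc(p=4, r=210)
        fact_acc(p=3, r=840)
          fact_acc(p=2, r=2520)
            fact_acc(p=1, r=5040)
            -> return 5040
          -> return 5040
        -> return 5040
      -> return 5040
    -> return 5040
  -> return 5040
-> return 5040

Final answer: 5040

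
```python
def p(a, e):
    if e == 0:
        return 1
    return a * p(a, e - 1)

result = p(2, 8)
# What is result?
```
Call trace:
p(a=2, e=8)
  p(a=2, e=7)
    p(a=2, e=6)
      p(a=2, e=5)
        p(a=2, e=4)
          p(a=2, e=3)
            p(a=2, e=2)
              p(a=2, e=1)
                p(a=2, e=0)
                -> return 1
              -> return 2
            -> return 4
          -> return 8
        -> return 16
      -> return 32
    -> return 64
  -> return 128
-> return 256

Final answer: 256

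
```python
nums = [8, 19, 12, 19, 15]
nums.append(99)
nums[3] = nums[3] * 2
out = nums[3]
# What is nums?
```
Trace:
  nums=[8, 19, 12, 19, 15]
  nums=[8, 19, 12, 19, 15, 99]
  nums=[8, 19, 12, 38, 15, 99]
  nums=[8, 19, 12, 38, 15, 99], out=38

Final answer: [8, 19, 12, 38, 15, 99]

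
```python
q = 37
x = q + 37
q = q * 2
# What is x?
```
Trace:
  q=37
  q=37, x=74
  q=74, x=74

Final answer: 74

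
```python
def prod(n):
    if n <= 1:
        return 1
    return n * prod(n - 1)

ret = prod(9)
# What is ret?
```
Call trace:
prod(n=9)
  prod(n=8)
    prod(n=7)
      prod(n=6)
        prod(n=5)
          prod(n=4)
            prod(n=3)
              prod(n=2)
                prod(n=1)
                -> return 1
              -> return 2
            -> return 6
          -> return 24
        -> return 120
      -> return 720
    -> return 5040
  -> return 40320
-> return 362880

Final answer: 362880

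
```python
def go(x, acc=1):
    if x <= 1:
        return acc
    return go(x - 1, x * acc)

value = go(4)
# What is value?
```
Call trace:
go(x=4, acc=1)
  go(x=3, acc=4)
    go(x=2, acc=12)
      go(x=1, acc=24)
      -> return 24
    -> return 24
  -> return 24
-> return 24

Final answer: 24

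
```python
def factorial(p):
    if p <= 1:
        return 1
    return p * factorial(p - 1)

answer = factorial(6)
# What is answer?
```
Call trace:
factorial(p=6)
  factorial(p=5)
    factorial(p=4)
      factorial(p=3)
        factorial(p=2)
          factorial(p=1)
          -> return 1
        -> return 2
      -> return 6
    -> return 24
  -> return 120
-> return 720

Final answer: 720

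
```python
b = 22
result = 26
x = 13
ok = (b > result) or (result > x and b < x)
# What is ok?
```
Trace:
  b=22
  b=22, result=26
  b=22, result=26, x=13
  b=22, result=26, x=13, ok=False

Final answer: False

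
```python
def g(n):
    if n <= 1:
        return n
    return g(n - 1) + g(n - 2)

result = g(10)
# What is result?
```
Call trace (a repeated sub-call is expanded the first time; later identical calls just restate its return value):
g(n=10)
  g(n=9)
    g(n=8)
      g(n=7)
        g(n=6)
          g(n=5)
            g(n=4)
              g(n=3)
                g(n=2)
                  g(n=1)
                  -> return 1
                  g(n=0)
                  -> return 0
                -> return 1
                g(n=1)
                -> return 1
              -> return 2
              g(n=2) -> return 1  (same call as traced above)
            -> return 3
            g(n=3) -> return 2  (same call as traced above)
          -> return 5
          g(n=4) -> return 3  (same call as traced above)
        -> return 8
        g(n=5) -> return 5  (same call as traced above)
      -> return 13
      g(n=6) -> return 8  (same call as traced above)
    -> return 21
    g(n=7) -> return 13  (same call as traced above)
  -> return 34
  g(n=8) -> return 21  (same call as traced above)
-> return 55

Final answer: 55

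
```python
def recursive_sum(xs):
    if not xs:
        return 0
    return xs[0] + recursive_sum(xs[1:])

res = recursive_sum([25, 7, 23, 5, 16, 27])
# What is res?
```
Call trace:
recursive_sum(xs=[25, 7, 23, 5, 16, 27])
  recursive_sum(xs=[7, 23, 5, 16, 27])
    recursive_sum(xs=[23, 5, 16, 27])
      recursive_sum(xs=[5, 16, 27])
        recursive_sum(xs=[16, 27])
          recursive_sum(xs=[27])
            recursive_sum(xs=[])
            -> return 0
          -> return 27
        -> return 43
      -> return 48
    -> return 71
  -> return 78
-> return 103

Final answer: 103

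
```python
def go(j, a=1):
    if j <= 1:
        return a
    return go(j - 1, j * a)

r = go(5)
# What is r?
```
Call trace:
go(j=5, a=1)
  go(j=4, a=5)
    go(j=3, a=20)
      go(j=2, a=60)
        go(j=1, a=120)
        -> return 120
      -> return 120
    -> return 120
  -> return 120
-> return 120

Final answer: 120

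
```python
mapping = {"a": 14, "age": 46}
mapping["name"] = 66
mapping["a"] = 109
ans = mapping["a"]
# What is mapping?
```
Trace:
  mapping={'a': 14, 'age': 46}
  mapping={'a': 14, 'age': 46, 'name': 66}
  mapping={'a': 109, 'age': 46, 'name': 66}
  mapping={'a': 109, 'age': 46, 'name': 66}, ans=109

Final answer: {'a': 109, 'age': 46, 'name': 66}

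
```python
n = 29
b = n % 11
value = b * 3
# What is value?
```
Trace:
  n=29
  n=29, b=7
  n=29, b=7, value=21

Final answer: 21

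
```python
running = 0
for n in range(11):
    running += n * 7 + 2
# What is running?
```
Trace:
  running=0
  running=2, n=0
  running=11, n=1
  running=27, n=2
  running=50, n=3
  running=80, n=4
  running=117, n=5
  running=161, n=6
  running=212, n=7
  running=270, n=8
  running=335, n=9
  running=407, n=10

Final answer: 407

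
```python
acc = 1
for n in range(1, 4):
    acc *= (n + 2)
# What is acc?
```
Trace:
  acc=1
  acc=3, n=1
  acc=12, n=2
  acc=60, n=3

Final answer: 60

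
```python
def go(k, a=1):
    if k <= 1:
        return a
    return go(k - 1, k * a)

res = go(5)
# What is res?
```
Call trace:
go(k=5, a=1)
  go(k=4, a=5)
    go(k=3, a=20)
      go(k=2, a=60)
        go(k=1, a=120)
        -> return 120
      -> return 120
    -> return 120
  -> return 120
-> return 120

Final answer: 120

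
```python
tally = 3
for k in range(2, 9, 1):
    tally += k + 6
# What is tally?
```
Trace:
  tally=3
  tally=11, k=2
  tally=20, k=3
  tally=30, k=4
  tally=41, k=5
  tally=53, k=6
  tally=66, k=7
  tally=80, k=8

Final answer: 80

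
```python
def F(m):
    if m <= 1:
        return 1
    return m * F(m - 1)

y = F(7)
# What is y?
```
Call trace:
F(m=7)
  F(m=6)
    F(m=5)
      F(m=4)
        F(m=3)
          F(m=2)
            F(m=1)
            -> return 1
          -> return 2
        -> return 6
      -> return 24
    -> return 120
  -> return 720
-> return 5040

Final answer: 5040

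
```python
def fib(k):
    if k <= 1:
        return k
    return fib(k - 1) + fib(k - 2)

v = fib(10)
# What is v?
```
Call trace (a repeated sub-call is expanded the first time; later identical calls just restate its return value):
fib(k=10)
  fib(k=9)
    fib(k=8)
      fib(k=7)
        fib(k=6)
          fib(k=5)
            fib(k=4)
              fib(k=3)
                fib(k=2)
                  fib(k=1)
                  -> return 1
                  fib(k=0)
                  -> return 0
                -> return 1
                fib(k=1)
                -> return 1
              -> return 2
              fib(k=2) -> return 1  (same call as traced above)
            -> return 3
            fib(k=3) -> return 2  (same call as traced above)
          -> return 5
          fib(k=4) -> return 3  (same call as traced above)
        -> return 8
        fib(k=5) -> return 5  (same call as traced above)
      -> return 13
      fib(k=6) -> return 8  (same call as traced above)
    -> return 21
    fib(k=7) -> return 13  (same call as traced above)
  -> return 34
  fib(k=8) -> return 21  (same call as traced above)
-> return 55

Final answer: 55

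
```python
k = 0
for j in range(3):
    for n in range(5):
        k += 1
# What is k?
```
Trace:
  k=0
  k=1, j=0, n=0
  k=2, j=0, n=1
  k=3, j=0, n=2
  k=4, j=0, n=3
  k=5, j=0, n=4
  k=6, j=1, n=0
  k=7, j=1, n=1
  k=8, j=1, n=2
  k=9, j=1, n=3
  k=10, j=1, n=4
  k=11, j=2, n=0
  k=12, j=2, n=1
  k=13, j=2, n=2
  k=14, j=2, n=3
  k=15, j=2, n=4

Final answer: 15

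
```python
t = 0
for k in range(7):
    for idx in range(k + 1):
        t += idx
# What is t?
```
Trace:
  t=0
  t=0, k=0, idx=0
  t=0, k=1, idx=0
  t=1, k=1, idx=1
  t=1, k=2, idx=0
  t=2, k=2, idx=1
  t=4, k=2, idx=2
  t=4, k=3, idx=0
  t=5, k=3, idx=1
  t=7, k=3, idx=2
  t=10, k=3, idx=3
  t=10, k=4, idx=0
  t=11, k=4, idx=1
  t=13, k=4, idx=2
  t=16, k=4, idx=3
  t=20, k=4, idx=4
  t=20, k=5, idx=0
  t=21, k=5, idx=1
  t=23, k=5, idx=2
  t=26, k=5, idx=3
  t=30, k=5, idx=4
  t=35, k=5, idx=5
  t=35, k=6, idx=0
  t=36, k=6, idx=1
  t=38, k=6, idx=2
  t=41, k=6, idx=3
  t=45, k=6, idx=4
  t=50, k=6, idx=5
  t=56, k=6, idx=6

Final answer: 56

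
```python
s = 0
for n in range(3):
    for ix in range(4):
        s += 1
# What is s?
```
Trace:
  s=0
  s=1, n=0, ix=0
  s=2, n=0, ix=1
  s=3, n=0, ix=2
  s=4, n=0, ix=3
  s=5, n=1, ix=0
  s=6, n=1, ix=1
  s=7, n=1, ix=2
  s=8, n=1, ix=3
  s=9, n=2, ix=0
  s=10, n=2, ix=1
  s=11, n=2, ix=2
  s=12, n=2, ix=3

Final answer: 12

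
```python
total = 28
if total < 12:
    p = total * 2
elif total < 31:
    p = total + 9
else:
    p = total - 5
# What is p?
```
Trace:
  total=28
  total=28, p=37

Final answer: 37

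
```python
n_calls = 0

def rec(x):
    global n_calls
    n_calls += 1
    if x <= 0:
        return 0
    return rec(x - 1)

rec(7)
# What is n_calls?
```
Call trace:
rec(x=7)
  rec(x=6)
    rec(x=5)
      rec(x=4)
        rec(x=3)
          rec(x=2)
            rec(x=1)
              rec(x=0)
              -> return 0
            -> return 0
          -> return 0
        -> return 0
      -> return 0
    -> return 0
  -> return 0
-> return 0

n_calls is incremented once per call. rec is entered once for each x = 7, 6, 5, 4, 3, 2, 1, 0 (the x <= 0 call returns without recursing), i.e. 7 + 1 calls.
n_calls = 8

Final answer: 8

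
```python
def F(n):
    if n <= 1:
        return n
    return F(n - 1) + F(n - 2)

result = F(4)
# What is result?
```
Call trace (a repeated sub-call is expanded the first time; later identical calls just restate its return value):
F(n=4)
  F(n=3)
    F(n=2)
      F(n=1)
      -> return 1
      F(n=0)
      -> return 0
    -> return 1
    F(n=1)
    -> return 1
  -> return 2
  F(n=2) -> return 1  (same call as traced above)
-> return 3

Final answer: 3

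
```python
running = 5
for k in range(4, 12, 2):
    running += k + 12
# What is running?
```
Trace:
  running=5
  running=21, k=4
  running=39, k=6
  running=59, k=8
  running=81, k=10

Final answer: 81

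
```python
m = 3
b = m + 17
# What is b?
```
Trace:
  m=3
  m=3, b=20

Final answer: 20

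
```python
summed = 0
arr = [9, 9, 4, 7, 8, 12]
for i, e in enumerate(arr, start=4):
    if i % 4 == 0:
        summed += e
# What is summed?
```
Trace:
  summed=0
  summed=9, i=4, e=9
  summed=9, i=5, e=9
  summed=9, i=6, e=4
  summed=9, i=7, e=7
  summed=17, i=8, e=8
  summed=17, i=9, e=12

Final answer: 17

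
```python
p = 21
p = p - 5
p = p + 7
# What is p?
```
Trace:
  p=21
  p=16
  p=23

Final answer: 23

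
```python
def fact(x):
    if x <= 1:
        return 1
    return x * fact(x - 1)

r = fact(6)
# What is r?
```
Call trace:
fact(x=6)
  fact(x=5)
    fact(x=4)
      fact(x=3)
        fact(x=2)
          fact(x=1)
          -> return 1
        -> return 2
      -> return 6
    -> return 24
  -> return 120
-> return 720

Final answer: 720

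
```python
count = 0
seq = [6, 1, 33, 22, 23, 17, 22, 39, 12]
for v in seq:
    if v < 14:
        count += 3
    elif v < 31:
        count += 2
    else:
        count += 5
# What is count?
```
Trace:
  count=0
  count=3, v=6
  count=6, v=1
  count=11, v=33
  count=13, v=22
  count=15, v=23
  count=17, v=17
  count=19, v=22
  count=24, v=39
  count=27, v=12

Final answer: 27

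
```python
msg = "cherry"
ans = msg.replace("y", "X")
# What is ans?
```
Trace:
  msg='cherry'
  msg='cherry', ans='cherrX'

Final answer: 'cherrX'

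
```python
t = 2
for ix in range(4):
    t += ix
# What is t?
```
Trace:
  t=2
  t=2, ix=0
  t=3, ix=1
  t=5, ix=2
  t=8, ix=3

Final answer: 8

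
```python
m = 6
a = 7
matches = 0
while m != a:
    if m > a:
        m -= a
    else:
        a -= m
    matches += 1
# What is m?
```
Trace:
  m=6
  m=6, a=7
  m=6, a=7, matches=0
  m=6, a=1, matches=1
  m=5, a=1, matches=2
  m=4, a=1, matches=3
  m=3, a=1, matches=4
  m=2, a=1, matches=5
  m=1, a=1, matches=6

Final answer: 1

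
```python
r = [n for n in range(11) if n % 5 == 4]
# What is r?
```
Trace:
  n=0
  n=1
  n=2
  n=3
  n=4
  n=5
  n=6
  n=7
  n=8
  n=9
  n=10
  r=[4, 9]

Final answer: [4, 9]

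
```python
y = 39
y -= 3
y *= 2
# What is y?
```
Trace:
  y=39
  y=36
  y=72

Final answer: 72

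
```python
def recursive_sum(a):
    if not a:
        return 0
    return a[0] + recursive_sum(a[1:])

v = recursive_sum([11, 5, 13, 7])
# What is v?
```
Call trace:
recursive_sum(a=[11, 5, 13, 7])
  recursive_sum(a=[5, 13, 7])
    recursive_sum(a=[13, 7])
      recursive_sum(a=[7])
        recursive_sum(a=[])
        -> return 0
      -> return 7
    -> return 20
  -> return 25
-> return 36

Final answer: 36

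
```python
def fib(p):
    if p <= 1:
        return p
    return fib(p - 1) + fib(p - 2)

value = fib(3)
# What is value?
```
Call trace:
fib(p=3)
  fib(p=2)
    fib(p=1)
    -> return 1
    fib(p=0)
    -> return 0
  -> return 1
  fib(p=1)
  -> return 1
-> return 2

Final answer: 2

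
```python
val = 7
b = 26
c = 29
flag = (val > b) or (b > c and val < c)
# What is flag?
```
Trace:
  val=7
  val=7, b=26
  val=7, b=26, c=29
  val=7, b=26, c=29, flag=False

Final answer: False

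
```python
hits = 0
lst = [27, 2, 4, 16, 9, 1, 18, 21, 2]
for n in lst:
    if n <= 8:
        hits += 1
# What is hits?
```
Trace:
  hits=0
  hits=0, n=27
  hits=1, n=2
  hits=2, n=4
  hits=2, n=16
  hits=2, n=9
  hits=3, n=1
  hits=3, n=18
  hits=3, n=21
  hits=4, n=2

Final answer: 4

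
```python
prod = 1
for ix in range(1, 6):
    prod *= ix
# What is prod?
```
Trace:
  prod=1
  prod=1, ix=1
  prod=2, ix=2
  prod=6, ix=3
  prod=24, ix=4
  prod=120, ix=5

Final answer: 120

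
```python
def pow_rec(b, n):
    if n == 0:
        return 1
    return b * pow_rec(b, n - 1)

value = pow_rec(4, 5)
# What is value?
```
Call trace:
pow_rec(b=4, n=5)
  pow_rec(b=4, n=4)
    pow_rec(b=4, n=3)
      pow_rec(b=4, n=2)
        pow_rec(b=4, n=1)
          pow_rec(b=4, n=0)
          -> return 1
        -> return 4
      -> return 16
    -> return 64
  -> return 256
-> return 1024

Final answer: 1024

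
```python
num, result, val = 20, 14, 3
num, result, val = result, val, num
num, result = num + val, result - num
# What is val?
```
Trace:
  num=20, result=14, val=3
  num=14, result=3, val=20
  num=34, result=-11, val=20

Final answer: 20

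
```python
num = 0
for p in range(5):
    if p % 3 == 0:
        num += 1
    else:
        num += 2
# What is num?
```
Trace:
  num=0
  num=1, p=0
  num=3, p=1
  num=5, p=2
  num=6, p=3
  num=8, p=4

Final answer: 8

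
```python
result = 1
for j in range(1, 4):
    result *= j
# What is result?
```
Trace:
  result=1
  result=1, j=1
  result=2, j=2
  result=6, j=3

Final answer: 6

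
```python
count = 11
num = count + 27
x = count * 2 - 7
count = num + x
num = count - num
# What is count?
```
Trace:
  count=11
  count=11, num=38
  count=11, num=38, x=15
  count=53, num=38, x=15
  count=53, num=15, x=15

Final answer: 53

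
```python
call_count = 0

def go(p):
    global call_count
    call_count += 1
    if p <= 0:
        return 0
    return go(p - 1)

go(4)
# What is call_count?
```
Call trace:
go(p=4)
  go(p=3)
    go(p=2)
      go(p=1)
        go(p=0)
        -> return 0
      -> return 0
    -> return 0
  -> return 0
-> return 0

call_count is incremented once per call. go is entered once for each p = 4, 3, 2, 1, 0 (the p <= 0 call returns without recursing), i.e. 4 + 1 calls.
call_count = 5

Final answer: 5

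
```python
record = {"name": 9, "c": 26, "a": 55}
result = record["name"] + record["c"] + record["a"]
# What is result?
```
Trace:
  record={'name': 9, 'c': 26, 'a': 55}
  record={'name': 9, 'c': 26, 'a': 55}, result=90

Final answer: 90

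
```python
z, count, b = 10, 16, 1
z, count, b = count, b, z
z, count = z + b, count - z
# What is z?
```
Trace:
  z=10, count=16, b=1
  z=16, count=1, b=10
  z=26, count=-15, b=10

Final answer: 26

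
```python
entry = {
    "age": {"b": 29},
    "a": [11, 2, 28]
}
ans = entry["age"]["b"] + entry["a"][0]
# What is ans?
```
Trace:
  entry={'age': {'b': 29}, 'a': [11, 2, 28]}
  entry={'age': {'b': 29}, 'a': [11, 2, 28]}, ans=40

Final answer: 40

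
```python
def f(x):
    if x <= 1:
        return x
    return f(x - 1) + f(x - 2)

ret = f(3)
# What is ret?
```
Call trace:
f(x=3)
  f(x=2)
    f(x=1)
    -> return 1
    f(x=0)
    -> return 0
  -> return 1
  f(x=1)
  -> return 1
-> return 2

Final answer: 2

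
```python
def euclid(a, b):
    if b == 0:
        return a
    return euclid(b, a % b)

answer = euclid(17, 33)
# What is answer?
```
Call trace:
euclid(a=17, b=33)
  euclid(a=33, b=17)
    euclid(a=17, b=16)
      euclid(a=16, b=1)
        euclid(a=1, b=0)
        -> return 1
      -> return 1
    -> return 1
  -> return 1
-> return 1

Final answer: 1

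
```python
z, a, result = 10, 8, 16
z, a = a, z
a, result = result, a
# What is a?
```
Trace:
  z=10, a=8, result=16
  z=8, a=10, result=16
  z=8, a=16, result=10

Final answer: 16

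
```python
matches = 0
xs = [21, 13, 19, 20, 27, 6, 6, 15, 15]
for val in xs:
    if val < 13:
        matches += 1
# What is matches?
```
Trace:
  matches=0
  matches=0, val=21
  matches=0, val=13
  matches=0, val=19
  matches=0, val=20
  matches=0, val=27
  matches=1, val=6
  matches=2, val=6
  matches=2, val=15
  matches=2, val=15

Final answer: 2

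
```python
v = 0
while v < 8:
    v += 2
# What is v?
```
Trace:
  v=0
  v=2
  v=4
  v=6
  v=8

Final answer: 8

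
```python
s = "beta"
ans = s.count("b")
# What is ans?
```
Trace:
  s='beta'
  s='beta', ans=1

Final answer: 1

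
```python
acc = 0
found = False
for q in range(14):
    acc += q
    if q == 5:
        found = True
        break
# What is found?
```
Trace:
  acc=0
  acc=0, found=False
  acc=0, found=False, q=0
  acc=1, found=False, q=1
  acc=3, found=False, q=2
  acc=6, found=False, q=3
  acc=10, found=False, q=4
  acc=15, found=True, q=5

Final answer: True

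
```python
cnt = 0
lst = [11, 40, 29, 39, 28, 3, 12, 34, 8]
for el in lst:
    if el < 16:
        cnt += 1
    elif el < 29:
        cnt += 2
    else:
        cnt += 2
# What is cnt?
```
Trace:
  cnt=0
  cnt=1, el=11
  cnt=3, el=40
  cnt=5, el=29
  cnt=7, el=39
  cnt=9, el=28
  cnt=10, el=3
  cnt=11, el=12
  cnt=13, el=34
  cnt=14, el=8

Final answer: 14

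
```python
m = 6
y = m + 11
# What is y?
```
Trace:
  m=6
  m=6, y=17

Final answer: 17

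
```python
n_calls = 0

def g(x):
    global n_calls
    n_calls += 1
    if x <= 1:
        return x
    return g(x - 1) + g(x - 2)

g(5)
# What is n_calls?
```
Call trace (a repeated sub-call is expanded the first time; later identical calls just restate its return value):
g(x=5)
  g(x=4)
    g(x=3)
      g(x=2)
        g(x=1)
        -> return 1
        g(x=0)
        -> return 0
      -> return 1
      g(x=1)
      -> return 1
    -> return 2
    g(x=2) -> return 1  (same call as traced above)
  -> return 3
  g(x=3) -> return 2  (same call as traced above)
-> return 5

n_calls is incremented once per call, so count the calls in each subtree. Let C(x) = number of calls made by g(x).
C(0) = C(1) = 1 (base case, no recursion); C(x) = 1 + C(x - 1) + C(x - 2) otherwise.
C(2) = 1 + C(1) + C(0) = 1 + 1 + 1 = 3
C(3) = 1 + C(2) + C(1) = 1 + 3 + 1 = 5
C(4) = 1 + C(3) + C(2) = 1 + 5 + 3 = 9
C(5) = 1 + C(4) + C(3) = 1 + 9 + 5 = 15
n_calls = C(5) = 15

Final answer: 15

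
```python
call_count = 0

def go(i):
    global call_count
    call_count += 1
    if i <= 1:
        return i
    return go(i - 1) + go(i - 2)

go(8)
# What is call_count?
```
Call trace (a repeated sub-call is expanded the first time; later identical calls just restate its return value):
go(i=8)
  go(i=7)
    go(i=6)
      go(i=5)
        go(i=4)
          go(i=3)
            go(i=2)
              go(i=1)
              -> return 1
              go(i=0)
              -> return 0
            -> return 1
            go(i=1)
            -> return 1
          -> return 2
          go(i=2) -> return 1  (same call as traced above)
        -> return 3
        go(i=3) -> return 2  (same call as traced above)
      -> return 5
      go(i=4) -> return 3  (same call as traced above)
    -> return 8
    go(i=5) -> return 5  (same call as traced above)
  -> return 13
  go(i=6) -> return 8  (same call as traced above)
-> return 21

call_count is incremented once per call, so count the calls in each subtree. Let C(i) = number of calls made by go(i).
C(0) = C(1) = 1 (base case, no recursion); C(i) = 1 + C(i - 1) + C(i - 2) otherwise.
C(2) = 1 + C(1) + C(0) = 1 + 1 + 1 = 3
C(3) = 1 + C(2) + C(1) = 1 + 3 + 1 = 5
C(4) = 1 + C(3) + C(2) = 1 + 5 + 3 = 9
C(5) = 1 + C(4) + C(3) = 1 + 9 + 5 = 15
C(6) = 1 + C(5) + C(4) = 1 + 15 + 9 = 25
C(7) = 1 + C(6) + C(5) = 1 + 25 + 15 = 41
C(8) = 1 + C(7) + C(6) = 1 + 41 + 25 = 67
call_count = C(8) = 67

Final answer: 67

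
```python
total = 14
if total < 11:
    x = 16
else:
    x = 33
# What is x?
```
Trace:
  total=14
  total=14, x=33

Final answer: 33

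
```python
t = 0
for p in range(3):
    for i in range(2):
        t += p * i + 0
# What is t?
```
Trace:
  t=0
  t=0, p=0, i=0
  t=0, p=0, i=1
  t=0, p=1, i=0
  t=1, p=1, i=1
  t=1, p=2, i=0
  t=3, p=2, i=1

Final answer: 3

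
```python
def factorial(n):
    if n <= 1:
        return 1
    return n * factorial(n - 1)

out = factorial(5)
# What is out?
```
Call trace:
factorial(n=5)
  factorial(n=4)
    factorial(n=3)
      factorial(n=2)
        factorial(n=1)
        -> return 1
      -> return 2
    -> return 6
  -> return 24
-> return 120

Final answer: 120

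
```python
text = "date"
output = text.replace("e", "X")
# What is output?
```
Trace:
  text='date'
  text='date', output='datX'

Final answer: 'datX'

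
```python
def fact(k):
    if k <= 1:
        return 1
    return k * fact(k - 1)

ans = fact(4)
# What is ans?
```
Call trace:
fact(k=4)
  fact(k=3)
    fact(k=2)
      fact(k=1)
      -> return 1
    -> return 2
  -> return 6
-> return 24

Final answer: 24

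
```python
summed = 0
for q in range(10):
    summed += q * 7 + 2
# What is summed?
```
Trace:
  summed=0
  summed=2, q=0
  summed=11, q=1
  summed=27, q=2
  summed=50, q=3
  summed=80, q=4
  summed=117, q=5
  summed=161, q=6
  summed=212, q=7
  summed=270, q=8
  summed=335, q=9

Final answer: 335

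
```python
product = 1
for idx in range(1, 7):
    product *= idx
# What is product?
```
Trace:
  product=1
  product=1, idx=1
  product=2, idx=2
  product=6, idx=3
  product=24, idx=4
  product=120, idx=5
  product=720, idx=6

Final answer: 720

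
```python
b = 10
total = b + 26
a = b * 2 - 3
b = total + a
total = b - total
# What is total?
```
Trace:
  b=10
  b=10, total=36
  b=10, total=36, a=17
  b=53, total=36, a=17
  b=53, total=17, a=17

Final answer: 17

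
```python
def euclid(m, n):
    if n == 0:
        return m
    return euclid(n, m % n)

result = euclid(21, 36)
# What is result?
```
Call trace:
euclid(m=21, n=36)
  euclid(m=36, n=21)
    euclid(m=21, n=15)
      euclid(m=15, n=6)
        euclid(m=6, n=3)
          euclid(m=3, n=0)
          -> return 3
        -> return 3
      -> return 3
    -> return 3
  -> return 3
-> return 3

Final answer: 3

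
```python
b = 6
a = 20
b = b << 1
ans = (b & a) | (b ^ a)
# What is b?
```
Trace:
  b=6
  b=6, a=20
  b=12, a=20
  b=12, a=20, ans=28

Final answer: 12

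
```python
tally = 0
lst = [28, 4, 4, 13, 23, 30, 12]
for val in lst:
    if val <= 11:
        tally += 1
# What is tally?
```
Trace:
  tally=0
  tally=0, val=28
  tally=1, val=4
  tally=2, val=4
  tally=2, val=13
  tally=2, val=23
  tally=2, val=30
  tally=2, val=12

Final answer: 2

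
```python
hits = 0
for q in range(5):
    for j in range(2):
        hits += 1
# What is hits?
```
Trace:
  hits=0
  hits=1, q=0, j=0
  hits=2, q=0, j=1
  hits=3, q=1, j=0
  hits=4, q=1, j=1
  hits=5, q=2, j=0
  hits=6, q=2, j=1
  hits=7, q=3, j=0
  hits=8, q=3, j=1
  hits=9, q=4, j=0
  hits=10, q=4, j=1

Final answer: 10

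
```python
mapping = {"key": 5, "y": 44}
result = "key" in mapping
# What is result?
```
Trace:
  mapping={'key': 5, 'y': 44}
  mapping={'key': 5, 'y': 44}, result=True

Final answer: True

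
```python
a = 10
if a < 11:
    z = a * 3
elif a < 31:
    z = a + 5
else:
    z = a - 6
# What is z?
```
Trace:
  a=10
  a=10, z=30

Final answer: 30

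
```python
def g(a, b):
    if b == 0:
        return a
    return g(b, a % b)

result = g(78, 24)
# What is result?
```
Call trace:
g(a=78, b=24)
  g(a=24, b=6)
    g(a=6, b=0)
    -> return 6
  -> return 6
-> return 6

Final answer: 6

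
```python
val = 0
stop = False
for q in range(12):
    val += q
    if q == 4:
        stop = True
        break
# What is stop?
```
Trace:
  val=0
  val=0, stop=False
  val=0, stop=False, q=0
  val=1, stop=False, q=1
  val=3, stop=False, q=2
  val=6, stop=False, q=3
  val=10, stop=True, q=4

Final answer: True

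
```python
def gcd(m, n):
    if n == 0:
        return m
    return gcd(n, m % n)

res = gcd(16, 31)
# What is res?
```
Call trace:
gcd(m=16, n=31)
  gcd(m=31, n=16)
    gcd(m=16, n=15)
      gcd(m=15, n=1)
        gcd(m=1, n=0)
        -> return 1
      -> return 1
    -> return 1
  -> return 1
-> return 1

Final answer: 1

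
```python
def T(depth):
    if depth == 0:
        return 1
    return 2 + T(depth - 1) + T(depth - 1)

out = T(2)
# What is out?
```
Call trace (a repeated sub-call is expanded the first time; later identical calls just restate its return value):
T(depth=2)
  T(depth=1)
    T(depth=0)
    -> return 1
    T(depth=0)
    -> return 1
  -> return 4
  T(depth=1) -> return 4  (same call as traced above)
-> return 10

Final answer: 10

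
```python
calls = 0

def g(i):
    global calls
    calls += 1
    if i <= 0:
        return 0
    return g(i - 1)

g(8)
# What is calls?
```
Call trace:
g(i=8)
  g(i=7)
    g(i=6)
      g(i=5)
        g(i=4)
          g(i=3)
            g(i=2)
              g(i=1)
                g(i=0)
                -> return 0
              -> return 0
            -> return 0
          -> return 0
        -> return 0
      -> return 0
    -> return 0
  -> return 0
-> return 0

calls is incremented once per call. g is entered once for each i = 8, 7, 6, 5, 4, 3, 2, 1, 0 (the i <= 0 call returns without recursing), i.e. 8 + 1 calls.
calls = 9

Final answer: 9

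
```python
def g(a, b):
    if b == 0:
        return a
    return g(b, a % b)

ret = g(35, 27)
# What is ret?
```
Call trace:
g(a=35, b=27)
  g(a=27, b=8)
    g(a=8, b=3)
      g(a=3, b=2)
        g(a=2, b=1)
          g(a=1, b=0)
          -> return 1
        -> return 1
      -> return 1
    -> return 1
  -> return 1
-> return 1

Final answer: 1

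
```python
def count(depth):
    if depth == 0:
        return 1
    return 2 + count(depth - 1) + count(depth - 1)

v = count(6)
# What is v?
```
Call trace (a repeated sub-call is expanded the first time; later identical calls just restate its return value):
count(depth=6)
  count(depth=5)
    count(depth=4)
      count(depth=3)
        count(depth=2)
          count(depth=1)
            count(depth=0)
            -> return 1
            count(depth=0)
            -> return 1
          -> return 4
          count(depth=1) -> return 4  (same call as traced above)
        -> return 10
        count(depth=2) -> return 10  (same call as traced above)
      -> return 22
      count(depth=3) -> return 22  (same call as traced above)
    -> return 46
    count(depth=4) -> return 46  (same call as traced above)
  -> return 94
  count(depth=5) -> return 94  (same call as traced above)
-> return 190

Final answer: 190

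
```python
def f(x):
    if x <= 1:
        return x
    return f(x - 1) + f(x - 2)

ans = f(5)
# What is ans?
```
Call trace (a repeated sub-call is expanded the first time; later identical calls just restate its return value):
f(x=5)
  f(x=4)
    f(x=3)
      f(x=2)
        f(x=1)
        -> return 1
        f(x=0)
        -> return 0
      -> return 1
      f(x=1)
      -> return 1
    -> return 2
    f(x=2) -> return 1  (same call as traced above)
  -> return 3
  f(x=3) -> return 2  (same call as traced above)
-> return 5

Final answer: 5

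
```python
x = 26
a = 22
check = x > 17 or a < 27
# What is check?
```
Trace:
  x=26
  x=26, a=22
  x=26, a=22, check=True

Final answer: True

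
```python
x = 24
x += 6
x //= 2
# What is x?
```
Trace:
  x=24
  x=30
  x=15

Final answer: 15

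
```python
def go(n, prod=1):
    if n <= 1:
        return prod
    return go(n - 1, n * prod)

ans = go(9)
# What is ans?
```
Call trace:
go(n=9, prod=1)
  go(n=8, prod=9)
    go(n=7, prod=72)
      go(n=6, prod=504)
        go(n=5, prod=3024)
          go(n=4, prod=15120)
            go(n=3, prod=60480)
              go(n=2, prod=181440)
                go(n=1, prod=362880)
                -> return 362880
              -> return 362880
            -> return 362880
          -> return 362880
        -> return 362880
      -> return 362880
    -> return 362880
  -> return 362880
-> return 362880

Final answer: 362880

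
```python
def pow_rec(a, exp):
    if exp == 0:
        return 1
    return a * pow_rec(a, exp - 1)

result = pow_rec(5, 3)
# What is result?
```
Call trace:
pow_rec(a=5, exp=3)
  pow_rec(a=5, exp=2)
    pow_rec(a=5, exp=1)
      pow_rec(a=5, exp=0)
      -> return 1
    -> return 5
  -> return 25
-> return 125

Final answer: 125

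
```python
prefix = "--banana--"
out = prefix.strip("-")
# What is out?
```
Trace:
  prefix='--banana--'
  prefix='--banana--', out='banana'

Final answer: 'banana'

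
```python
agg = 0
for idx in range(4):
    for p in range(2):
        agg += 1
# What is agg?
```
Trace:
  agg=0
  agg=1, idx=0, p=0
  agg=2, idx=0, p=1
  agg=3, idx=1, p=0
  agg=4, idx=1, p=1
  agg=5, idx=2, p=0
  agg=6, idx=2, p=1
  agg=7, idx=3, p=0
  agg=8, idx=3, p=1

Final answer: 8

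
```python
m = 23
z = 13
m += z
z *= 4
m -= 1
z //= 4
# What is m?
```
Trace:
  m=23
  m=23, z=13
  m=36, z=13
  m=36, z=52
  m=35, z=52
  m=35, z=13

Final answer: 35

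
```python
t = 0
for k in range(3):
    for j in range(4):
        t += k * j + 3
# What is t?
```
Trace:
  t=0
  t=3, k=0, j=0
  t=6, k=0, j=1
  t=9, k=0, j=2
  t=12, k=0, j=3
  t=15, k=1, j=0
  t=19, k=1, j=1
  t=24, k=1, j=2
  t=30, k=1, j=3
  t=33, k=2, j=0
  t=38, k=2, j=1
  t=45, k=2, j=2
  t=54, k=2, j=3

Final answer: 54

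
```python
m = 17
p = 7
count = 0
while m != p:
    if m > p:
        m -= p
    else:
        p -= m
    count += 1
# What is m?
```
Trace:
  m=17
  m=17, p=7
  m=17, p=7, count=0
  m=10, p=7, count=1
  m=3, p=7, count=2
  m=3, p=4, count=3
  m=3, p=1, count=4
  m=2, p=1, count=5
  m=1, p=1, count=6

Final answer: 1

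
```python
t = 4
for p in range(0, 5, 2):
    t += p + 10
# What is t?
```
Trace:
  t=4
  t=14, p=0
  t=26, p=2
  t=40, p=4

Final answer: 40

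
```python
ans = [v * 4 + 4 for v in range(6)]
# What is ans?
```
Trace:
  v=0
  v=1
  v=2
  v=3
  v=4
  v=5
  ans=[4, 8, 12, 16, 20, 24]

Final answer: [4, 8, 12, 16, 20, 24]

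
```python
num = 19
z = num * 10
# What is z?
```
Trace:
  num=19
  num=19, z=190

Final answer: 190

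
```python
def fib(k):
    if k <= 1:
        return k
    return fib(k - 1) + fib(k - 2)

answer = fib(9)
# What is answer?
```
Call trace (a repeated sub-call is expanded the first time; later identical calls just restate its return value):
fib(k=9)
  fib(k=8)
    fib(k=7)
      fib(k=6)
        fib(k=5)
          fib(k=4)
            fib(k=3)
              fib(k=2)
                fib(k=1)
                -> return 1
                fib(k=0)
                -> return 0
              -> return 1
              fib(k=1)
              -> return 1
            -> return 2
            fib(k=2) -> return 1  (same call as traced above)
          -> return 3
          fib(k=3) -> return 2  (same call as traced above)
        -> return 5
        fib(k=4) -> return 3  (same call as traced above)
      -> return 8
      fib(k=5) -> return 5  (same call as traced above)
    -> return 13
    fib(k=6) -> return 8  (same call as traced above)
  -> return 21
  fib(k=7) -> return 13  (same call as traced above)
-> return 34

Final answer: 34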